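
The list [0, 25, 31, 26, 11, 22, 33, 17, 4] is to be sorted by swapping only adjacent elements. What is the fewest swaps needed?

19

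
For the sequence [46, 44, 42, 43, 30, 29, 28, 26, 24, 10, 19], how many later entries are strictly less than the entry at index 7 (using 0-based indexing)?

3

The element at index 7 is 26.
Elements after it: 24, 10, 19
Those smaller than 26: 24, 10, 19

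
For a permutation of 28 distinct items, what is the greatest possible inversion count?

A reversed (strictly descending) arrangement makes every pair an inversion, giving C(28, 2) inversions.
C(28, 2) = 28·27/2 = 378

378 inversions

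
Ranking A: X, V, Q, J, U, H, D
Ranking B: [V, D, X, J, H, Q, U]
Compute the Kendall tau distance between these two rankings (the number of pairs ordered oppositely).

9

Assign each item its position (1..7) in the first ordering, then rewrite the second ordering as that position sequence:
positions: X→1, V→2, Q→3, J→4, U→5, H→6, D→7
second ordering as positions: [2, 7, 1, 4, 6, 3, 5]
Discordant pairs = inversions in this position sequence.
2: 1 → 1
7: 1, 4, 6, 3, 5 → 5
1: 0
4: 3 → 1
6: 3, 5 → 2
3: 0
5: 0
Total: 1 + 5 + 0 + 1 + 2 + 0 + 0 = 9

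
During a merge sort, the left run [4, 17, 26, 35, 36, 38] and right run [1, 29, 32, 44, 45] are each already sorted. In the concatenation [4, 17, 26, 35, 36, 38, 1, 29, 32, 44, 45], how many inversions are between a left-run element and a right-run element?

12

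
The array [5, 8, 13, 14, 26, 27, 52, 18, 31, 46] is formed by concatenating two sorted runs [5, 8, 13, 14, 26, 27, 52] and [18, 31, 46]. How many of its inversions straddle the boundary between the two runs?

5

For each element r of the right run, count left-run elements greater than r:
r = 18: 26, 27, 52 → 3
r = 31: 52 → 1
r = 46: 52 → 1
Cross-inversions: 3 + 1 + 1 = 5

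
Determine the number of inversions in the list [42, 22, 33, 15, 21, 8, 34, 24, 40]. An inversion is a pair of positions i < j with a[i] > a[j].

Sweep left to right; for each value list the smaller values that follow it:
42 → 22, 33, 15, 21, 8, 34, 24, 40 → 8
22 → 15, 21, 8 → 3
33 → 15, 21, 8, 24 → 4
15 → 8 → 1
21 → 8 → 1
8 → none → 0
34 → 24 → 1
24 → none → 0
40 → none → 0
Sum: 8 + 3 + 4 + 1 + 1 + 0 + 1 + 0 + 0 = 18

Inversions: 18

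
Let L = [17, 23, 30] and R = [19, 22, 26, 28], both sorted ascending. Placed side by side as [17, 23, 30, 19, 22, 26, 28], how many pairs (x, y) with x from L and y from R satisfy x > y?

6

Count, for every r in R, how many entries of L exceed r:
r = 19: 23, 30 → 2
r = 22: 23, 30 → 2
r = 26: 30 → 1
r = 28: 30 → 1
Cross-inversions: 2 + 2 + 1 + 1 = 6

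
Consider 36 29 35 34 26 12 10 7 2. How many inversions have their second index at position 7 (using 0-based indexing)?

The element at index 7 is 7.
Elements before it: 36, 29, 35, 34, 26, 12, 10
Those larger than 7: 36, 29, 35, 34, 26, 12, 10

7 such elements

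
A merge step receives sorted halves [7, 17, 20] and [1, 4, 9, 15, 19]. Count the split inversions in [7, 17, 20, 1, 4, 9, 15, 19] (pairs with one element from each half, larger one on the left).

11

Count, for every r in R, how many entries of L exceed r:
r = 1: 7, 17, 20 → 3
r = 4: 7, 17, 20 → 3
r = 9: 17, 20 → 2
r = 15: 17, 20 → 2
r = 19: 20 → 1
Cross-inversions: 3 + 3 + 2 + 2 + 1 = 11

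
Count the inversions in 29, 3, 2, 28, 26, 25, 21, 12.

18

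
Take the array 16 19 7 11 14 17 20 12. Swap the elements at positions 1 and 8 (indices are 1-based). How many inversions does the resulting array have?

Positions 1 and 8 hold 16 and 12; after swapping, the array is [12, 19, 7, 11, 14, 17, 20, 16].
Element-by-element contributions:
12: 2
19: 5
7: 0
11: 0
14: 0
17: 1
20: 1
16: 0
Sum: 2 + 5 + 0 + 0 + 0 + 1 + 1 + 0 = 9

There are 9 inversions.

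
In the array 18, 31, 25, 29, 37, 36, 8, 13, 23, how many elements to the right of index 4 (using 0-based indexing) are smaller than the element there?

4 such elements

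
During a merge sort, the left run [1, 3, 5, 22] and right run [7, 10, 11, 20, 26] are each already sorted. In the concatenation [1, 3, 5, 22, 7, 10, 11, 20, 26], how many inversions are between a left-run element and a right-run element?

4

Count, for every r in R, how many entries of L exceed r:
r = 7: 22 → 1
r = 10: 22 → 1
r = 11: 22 → 1
r = 20: 22 → 1
r = 26: none → 0
Cross-inversions: 1 + 1 + 1 + 1 + 0 = 4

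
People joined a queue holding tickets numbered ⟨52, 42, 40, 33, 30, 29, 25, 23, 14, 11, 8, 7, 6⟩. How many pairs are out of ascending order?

78

Element-by-element contributions:
52: 12
42: 11
40: 10
33: 9
30: 8
29: 7
25: 6
23: 5
14: 4
11: 3
8: 2
7: 1
6: 0
Sum: 12 + 11 + 10 + 9 + 8 + 7 + 6 + 5 + 4 + 3 + 2 + 1 + 0 = 78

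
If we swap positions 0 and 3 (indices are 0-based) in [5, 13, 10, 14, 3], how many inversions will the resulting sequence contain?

10 inversions

Positions 0 and 3 hold 5 and 14; after swapping, the array is [14, 13, 10, 5, 3].
Element-by-element contributions:
14: 4
13: 3
10: 2
5: 1
3: 0
Sum: 4 + 3 + 2 + 1 + 0 = 10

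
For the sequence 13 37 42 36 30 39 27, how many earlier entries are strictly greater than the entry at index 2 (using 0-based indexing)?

0 such elements

The element at index 2 is 42.
Elements before it: 13, 37
None of them are larger than 42.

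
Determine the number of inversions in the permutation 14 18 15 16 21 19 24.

3

Listing every pair i<j with a[i]>a[j] (using 0-based positions):
(1,2): 18 > 15
(1,3): 18 > 16
(4,5): 21 > 19
That's 3 pairs.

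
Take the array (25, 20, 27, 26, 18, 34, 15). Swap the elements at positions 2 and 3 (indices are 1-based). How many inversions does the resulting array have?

Positions 2 and 3 hold 20 and 27; after swapping, the array is [25, 27, 20, 26, 18, 34, 15].
Count, for each position, how many later elements it exceeds:
25 → 20, 18, 15 → 3
27 → 20, 26, 18, 15 → 4
20 → 18, 15 → 2
26 → 18, 15 → 2
18 → 15 → 1
34 → 15 → 1
15 → none → 0
Sum: 3 + 4 + 2 + 2 + 1 + 1 + 0 = 13

13 inversions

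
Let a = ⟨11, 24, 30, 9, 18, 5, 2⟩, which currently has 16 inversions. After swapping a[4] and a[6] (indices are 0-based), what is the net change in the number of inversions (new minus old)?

-3

Positions 4 and 6 hold 18 and 2; after swapping, the array is [11, 24, 30, 9, 2, 5, 18].
Count, for each position, how many later elements it exceeds:
11 → 9, 2, 5 → 3
24 → 9, 2, 5, 18 → 4
30 → 9, 2, 5, 18 → 4
9 → 2, 5 → 2
2 → none → 0
5 → none → 0
18 → none → 0
Sum: 3 + 4 + 4 + 2 + 0 + 0 + 0 = 13
Change: 13 − 16 = -3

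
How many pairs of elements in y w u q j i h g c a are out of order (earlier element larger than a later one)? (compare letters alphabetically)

Count, for each position, how many later elements it exceeds:
y → w, u, q, j, i, h, g, c, a → 9
w → u, q, j, i, h, g, c, a → 8
u → q, j, i, h, g, c, a → 7
q → j, i, h, g, c, a → 6
j → i, h, g, c, a → 5
i → h, g, c, a → 4
h → g, c, a → 3
g → c, a → 2
c → a → 1
a → none → 0
Sum: 9 + 8 + 7 + 6 + 5 + 4 + 3 + 2 + 1 + 0 = 45

45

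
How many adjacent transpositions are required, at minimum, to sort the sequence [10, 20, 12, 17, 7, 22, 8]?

Swaps: 11

Minimum adjacent swaps = number of inversions (each swap of adjacent out-of-order elements removes one inversion and no swap can remove more).
Count inversions — for each element, later elements that are smaller:
10: 7, 8 → 2
20: 12, 17, 7, 8 → 4
12: 7, 8 → 2
17: 7, 8 → 2
7: none → 0
22: 8 → 1
8: none → 0
Total inversions: 2 + 4 + 2 + 2 + 0 + 1 + 0 = 11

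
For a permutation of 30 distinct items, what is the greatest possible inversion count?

A reversed (strictly descending) arrangement makes every pair an inversion, giving C(30, 2) inversions.
C(30, 2) = 30·29/2 = 435

435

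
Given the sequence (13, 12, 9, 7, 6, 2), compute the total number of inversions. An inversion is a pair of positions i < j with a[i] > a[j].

15 out-of-order pairs

Sweep left to right; for each value list the smaller values that follow it:
13 → 12, 9, 7, 6, 2 → 5
12 → 9, 7, 6, 2 → 4
9 → 7, 6, 2 → 3
7 → 6, 2 → 2
6 → 2 → 1
2 → none → 0
Sum: 5 + 4 + 3 + 2 + 1 + 0 = 15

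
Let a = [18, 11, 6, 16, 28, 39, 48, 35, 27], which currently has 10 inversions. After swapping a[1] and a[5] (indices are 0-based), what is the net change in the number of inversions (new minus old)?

+5

Positions 1 and 5 hold 11 and 39; after swapping, the array is [18, 39, 6, 16, 28, 11, 48, 35, 27].
Sweep left to right; for each value list the smaller values that follow it:
18: 3
39: 6
6: 0
16: 1
28: 2
11: 0
48: 2
35: 1
27: 0
Sum: 3 + 6 + 0 + 1 + 2 + 0 + 2 + 1 + 0 = 15
Change: 15 − 10 = +5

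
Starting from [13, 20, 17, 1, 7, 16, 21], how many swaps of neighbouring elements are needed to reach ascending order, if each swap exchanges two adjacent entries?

9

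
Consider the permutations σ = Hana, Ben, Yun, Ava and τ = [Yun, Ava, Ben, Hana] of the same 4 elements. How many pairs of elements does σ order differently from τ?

Assign each item its position (1..4) in the first ordering, then rewrite the second ordering as that position sequence:
positions: Hana→1, Ben→2, Yun→3, Ava→4
second ordering as positions: [3, 4, 2, 1]
Discordant pairs = inversions in this position sequence.
3: 2, 1 → 2
4: 2, 1 → 2
2: 1 → 1
1: 0
Total: 2 + 2 + 1 + 0 = 5

There are 5 discordant pairs.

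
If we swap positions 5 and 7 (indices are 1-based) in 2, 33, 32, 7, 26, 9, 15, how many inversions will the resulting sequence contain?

Inversions: 10

Positions 5 and 7 hold 26 and 15; after swapping, the array is [2, 33, 32, 7, 15, 9, 26].
Count, for each position, how many later elements it exceeds:
2 → none → 0
33 → 32, 7, 15, 9, 26 → 5
32 → 7, 15, 9, 26 → 4
7 → none → 0
15 → 9 → 1
9 → none → 0
26 → none → 0
Sum: 0 + 5 + 4 + 0 + 1 + 0 + 0 = 10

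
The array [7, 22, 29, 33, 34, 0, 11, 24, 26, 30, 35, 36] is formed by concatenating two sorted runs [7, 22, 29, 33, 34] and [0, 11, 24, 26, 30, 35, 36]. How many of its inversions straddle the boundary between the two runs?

17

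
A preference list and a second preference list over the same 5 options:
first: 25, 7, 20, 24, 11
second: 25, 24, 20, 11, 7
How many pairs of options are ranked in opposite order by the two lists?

4

Assign each item its position (1..5) in the first ordering, then rewrite the second ordering as that position sequence:
positions: 25→1, 7→2, 20→3, 24→4, 11→5
second ordering as positions: [1, 4, 3, 5, 2]
Discordant pairs = inversions in this position sequence.
1: 0
4: 3, 2 → 2
3: 2 → 1
5: 2 → 1
2: 0
Total: 0 + 2 + 1 + 1 + 0 = 4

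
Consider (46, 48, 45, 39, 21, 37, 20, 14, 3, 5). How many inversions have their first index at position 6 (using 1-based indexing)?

4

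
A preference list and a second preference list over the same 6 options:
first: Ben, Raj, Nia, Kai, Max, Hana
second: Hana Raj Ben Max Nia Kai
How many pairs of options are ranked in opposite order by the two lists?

Assign each item its position (1..6) in the first ordering, then rewrite the second ordering as that position sequence:
positions: Ben→1, Raj→2, Nia→3, Kai→4, Max→5, Hana→6
second ordering as positions: [6, 2, 1, 5, 3, 4]
Discordant pairs = inversions in this position sequence.
6: 2, 1, 5, 3, 4 → 5
2: 1 → 1
1: 0
5: 3, 4 → 2
3: 0
4: 0
Total: 5 + 1 + 0 + 2 + 0 + 0 = 8

8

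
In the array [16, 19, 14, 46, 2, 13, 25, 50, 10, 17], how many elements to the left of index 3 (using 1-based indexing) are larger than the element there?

2

The element at index 3 is 14.
Elements before it: 16, 19
Those larger than 14: 16, 19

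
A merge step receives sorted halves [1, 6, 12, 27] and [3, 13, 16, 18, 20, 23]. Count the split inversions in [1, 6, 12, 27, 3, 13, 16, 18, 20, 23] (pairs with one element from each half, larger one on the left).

Cross-inversions: 8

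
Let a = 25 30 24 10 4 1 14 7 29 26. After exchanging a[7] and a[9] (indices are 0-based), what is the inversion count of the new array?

26

Positions 7 and 9 hold 7 and 26; after swapping, the array is [25, 30, 24, 10, 4, 1, 14, 26, 29, 7].
For each element, count later entries that are smaller:
25 → 24, 10, 4, 1, 14, 7 → 6
30 → 24, 10, 4, 1, 14, 26, 29, 7 → 8
24 → 10, 4, 1, 14, 7 → 5
10 → 4, 1, 7 → 3
4 → 1 → 1
1 → none → 0
14 → 7 → 1
26 → 7 → 1
29 → 7 → 1
7 → none → 0
Sum: 6 + 8 + 5 + 3 + 1 + 0 + 1 + 1 + 1 + 0 = 26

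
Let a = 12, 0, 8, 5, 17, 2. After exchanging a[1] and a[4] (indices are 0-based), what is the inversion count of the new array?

Positions 1 and 4 hold 0 and 17; after swapping, the array is [12, 17, 8, 5, 0, 2].
Sweep left to right; for each value list the smaller values that follow it:
12: 4
17: 4
8: 3
5: 2
0: 0
2: 0
Sum: 4 + 4 + 3 + 2 + 0 + 0 = 13

13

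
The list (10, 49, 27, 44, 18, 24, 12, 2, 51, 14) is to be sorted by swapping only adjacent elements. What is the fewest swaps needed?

26

Minimum adjacent swaps = number of inversions (each swap of adjacent out-of-order elements removes one inversion and no swap can remove more).
Count inversions — for each element, later elements that are smaller:
10: 2 → 1
49: 27, 44, 18, 24, 12, 2, 14 → 7
27: 18, 24, 12, 2, 14 → 5
44: 18, 24, 12, 2, 14 → 5
18: 12, 2, 14 → 3
24: 12, 2, 14 → 3
12: 2 → 1
2: none → 0
51: 14 → 1
14: none → 0
Total inversions: 1 + 7 + 5 + 5 + 3 + 3 + 1 + 0 + 1 + 0 = 26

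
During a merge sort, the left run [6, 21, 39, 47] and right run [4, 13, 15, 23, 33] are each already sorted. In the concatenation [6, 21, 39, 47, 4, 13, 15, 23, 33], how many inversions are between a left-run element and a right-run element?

Take each right-half value and tally the left-half values above it:
r = 4: 6, 21, 39, 47 → 4
r = 13: 21, 39, 47 → 3
r = 15: 21, 39, 47 → 3
r = 23: 39, 47 → 2
r = 33: 39, 47 → 2
Cross-inversions: 4 + 3 + 3 + 2 + 2 = 14

14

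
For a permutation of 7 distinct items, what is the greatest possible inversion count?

Inversions: 21

A reversed (strictly descending) arrangement makes every pair an inversion, giving C(7, 2) inversions.
C(7, 2) = 7·6/2 = 21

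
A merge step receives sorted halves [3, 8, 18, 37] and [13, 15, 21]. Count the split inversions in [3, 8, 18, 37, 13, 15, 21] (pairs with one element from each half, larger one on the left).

Count, for every r in R, how many entries of L exceed r:
r = 13: 18, 37 → 2
r = 15: 18, 37 → 2
r = 21: 37 → 1
Cross-inversions: 2 + 2 + 1 = 5

5 cross-inversions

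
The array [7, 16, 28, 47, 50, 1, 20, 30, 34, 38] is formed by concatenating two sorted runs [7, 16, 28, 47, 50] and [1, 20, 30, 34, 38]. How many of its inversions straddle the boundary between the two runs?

Take each right-half value and tally the left-half values above it:
r = 1: 7, 16, 28, 47, 50 → 5
r = 20: 28, 47, 50 → 3
r = 30: 47, 50 → 2
r = 34: 47, 50 → 2
r = 38: 47, 50 → 2
Cross-inversions: 5 + 3 + 2 + 2 + 2 = 14

14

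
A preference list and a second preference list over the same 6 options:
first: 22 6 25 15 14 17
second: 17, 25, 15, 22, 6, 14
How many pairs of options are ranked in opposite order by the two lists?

9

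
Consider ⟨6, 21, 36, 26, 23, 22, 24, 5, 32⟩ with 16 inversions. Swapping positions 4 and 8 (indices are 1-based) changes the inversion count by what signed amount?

Positions 4 and 8 hold 26 and 5; after swapping, the array is [6, 21, 36, 5, 23, 22, 24, 26, 32].
Count, for each position, how many later elements it exceeds:
6 → 5 → 1
21 → 5 → 1
36 → 5, 23, 22, 24, 26, 32 → 6
5 → none → 0
23 → 22 → 1
22 → none → 0
24 → none → 0
26 → none → 0
32 → none → 0
Sum: 1 + 1 + 6 + 0 + 1 + 0 + 0 + 0 + 0 = 9
Change: 9 − 16 = -7

-7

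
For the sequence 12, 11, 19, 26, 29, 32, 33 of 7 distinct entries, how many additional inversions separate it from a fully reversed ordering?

20 inversions short

Maximum inversions for 7 distinct elements is C(7, 2) = 7·6/2 = 21.
Current inversions — for each element, count later smaller elements:
12: 1
11: 0
19: 0
26: 0
29: 0
32: 0
33: 0
Current total: 1 + 0 + 0 + 0 + 0 + 0 + 0 = 1
Shortfall: 21 − 1 = 20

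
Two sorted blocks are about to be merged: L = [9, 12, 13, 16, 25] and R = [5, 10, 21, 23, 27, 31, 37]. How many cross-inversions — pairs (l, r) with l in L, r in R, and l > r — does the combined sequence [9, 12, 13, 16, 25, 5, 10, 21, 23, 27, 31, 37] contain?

11 cross-inversions

Count, for every r in R, how many entries of L exceed r:
r = 5: 9, 12, 13, 16, 25 → 5
r = 10: 12, 13, 16, 25 → 4
r = 21: 25 → 1
r = 23: 25 → 1
r = 27: none → 0
r = 31: none → 0
r = 37: none → 0
Cross-inversions: 5 + 4 + 1 + 1 + 0 + 0 + 0 = 11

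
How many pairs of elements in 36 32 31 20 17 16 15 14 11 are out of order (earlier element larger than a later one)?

36

Count, for each position, how many later elements it exceeds:
36 → 32, 31, 20, 17, 16, 15, 14, 11 → 8
32 → 31, 20, 17, 16, 15, 14, 11 → 7
31 → 20, 17, 16, 15, 14, 11 → 6
20 → 17, 16, 15, 14, 11 → 5
17 → 16, 15, 14, 11 → 4
16 → 15, 14, 11 → 3
15 → 14, 11 → 2
14 → 11 → 1
11 → none → 0
Sum: 8 + 7 + 6 + 5 + 4 + 3 + 2 + 1 + 0 = 36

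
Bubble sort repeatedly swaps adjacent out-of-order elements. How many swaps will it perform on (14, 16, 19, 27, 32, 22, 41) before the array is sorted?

Each adjacent swap fixes exactly one inversion, so the minimum swap count equals the number of inversions.
Count inversions — for each element, later elements that are smaller:
14: none → 0
16: none → 0
19: none → 0
27: 22 → 1
32: 22 → 1
22: none → 0
41: none → 0
Total inversions: 0 + 0 + 0 + 1 + 1 + 0 + 0 = 2

There are 2 adjacent swaps.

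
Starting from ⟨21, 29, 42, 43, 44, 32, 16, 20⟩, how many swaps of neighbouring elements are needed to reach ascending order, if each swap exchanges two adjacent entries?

Each adjacent swap fixes exactly one inversion, so the minimum swap count equals the number of inversions.
Count inversions — for each element, later elements that are smaller:
21: 16, 20 → 2
29: 16, 20 → 2
42: 32, 16, 20 → 3
43: 32, 16, 20 → 3
44: 32, 16, 20 → 3
32: 16, 20 → 2
16: none → 0
20: none → 0
Total inversions: 2 + 2 + 3 + 3 + 3 + 2 + 0 + 0 = 15

15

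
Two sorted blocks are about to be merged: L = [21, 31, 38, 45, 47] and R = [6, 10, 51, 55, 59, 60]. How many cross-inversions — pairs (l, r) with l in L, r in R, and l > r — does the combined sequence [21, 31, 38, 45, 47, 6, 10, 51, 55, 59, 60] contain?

Count, for every r in R, how many entries of L exceed r:
r = 6: 21, 31, 38, 45, 47 → 5
r = 10: 21, 31, 38, 45, 47 → 5
r = 51: none → 0
r = 55: none → 0
r = 59: none → 0
r = 60: none → 0
Cross-inversions: 5 + 5 + 0 + 0 + 0 + 0 = 10

Split inversions: 10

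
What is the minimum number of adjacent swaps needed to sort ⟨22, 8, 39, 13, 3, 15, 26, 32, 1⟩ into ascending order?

There are 19 adjacent swaps.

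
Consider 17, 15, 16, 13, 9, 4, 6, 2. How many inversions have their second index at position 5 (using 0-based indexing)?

5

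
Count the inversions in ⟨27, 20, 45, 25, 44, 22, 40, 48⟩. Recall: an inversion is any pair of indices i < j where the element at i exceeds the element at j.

10

Sweep left to right; for each value list the smaller values that follow it:
27 → 20, 25, 22 → 3
20 → none → 0
45 → 25, 44, 22, 40 → 4
25 → 22 → 1
44 → 22, 40 → 2
22 → none → 0
40 → none → 0
48 → none → 0
Sum: 3 + 0 + 4 + 1 + 2 + 0 + 0 + 0 = 10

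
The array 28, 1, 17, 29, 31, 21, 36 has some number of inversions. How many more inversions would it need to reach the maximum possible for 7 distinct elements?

16

Maximum inversions for 7 distinct elements is C(7, 2) = 7·6/2 = 21.
Current inversions — for each element, count later smaller elements:
28: 3
1: 0
17: 0
29: 1
31: 1
21: 0
36: 0
Current total: 3 + 0 + 0 + 1 + 1 + 0 + 0 = 5
Shortfall: 21 − 5 = 16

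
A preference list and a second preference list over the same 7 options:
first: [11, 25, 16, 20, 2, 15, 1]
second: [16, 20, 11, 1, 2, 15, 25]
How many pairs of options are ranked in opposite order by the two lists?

9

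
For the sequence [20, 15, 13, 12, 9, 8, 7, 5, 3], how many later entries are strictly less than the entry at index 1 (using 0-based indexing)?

7

The element at index 1 is 15.
Elements after it: 13, 12, 9, 8, 7, 5, 3
Those smaller than 15: 13, 12, 9, 8, 7, 5, 3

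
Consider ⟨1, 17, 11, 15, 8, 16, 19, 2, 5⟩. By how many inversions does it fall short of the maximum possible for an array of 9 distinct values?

18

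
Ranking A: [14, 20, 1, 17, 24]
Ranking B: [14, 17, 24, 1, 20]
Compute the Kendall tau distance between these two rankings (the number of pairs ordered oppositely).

Assign each item its position (1..5) in the first ordering, then rewrite the second ordering as that position sequence:
positions: 14→1, 20→2, 1→3, 17→4, 24→5
second ordering as positions: [1, 4, 5, 3, 2]
Discordant pairs = inversions in this position sequence.
1: 0
4: 3, 2 → 2
5: 3, 2 → 2
3: 2 → 1
2: 0
Total: 0 + 2 + 2 + 1 + 0 = 5

5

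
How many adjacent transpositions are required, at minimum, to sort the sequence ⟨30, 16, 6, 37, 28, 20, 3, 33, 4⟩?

The minimum number of adjacent swaps to sort an array equals its inversion count, since every such swap removes exactly one inversion.
Count inversions — for each element, later elements that are smaller:
30: 16, 6, 28, 20, 3, 4 → 6
16: 6, 3, 4 → 3
6: 3, 4 → 2
37: 28, 20, 3, 33, 4 → 5
28: 20, 3, 4 → 3
20: 3, 4 → 2
3: none → 0
33: 4 → 1
4: none → 0
Total inversions: 6 + 3 + 2 + 5 + 3 + 2 + 0 + 1 + 0 = 22

22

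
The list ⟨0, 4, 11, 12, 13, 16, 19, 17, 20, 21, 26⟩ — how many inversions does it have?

Count, for each position, how many later elements it exceeds:
0 → none → 0
4 → none → 0
11 → none → 0
12 → none → 0
13 → none → 0
16 → none → 0
19 → 17 → 1
17 → none → 0
20 → none → 0
21 → none → 0
26 → none → 0
Sum: 0 + 0 + 0 + 0 + 0 + 0 + 1 + 0 + 0 + 0 + 0 = 1

1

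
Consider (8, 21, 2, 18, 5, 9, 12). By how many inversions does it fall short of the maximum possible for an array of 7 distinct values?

11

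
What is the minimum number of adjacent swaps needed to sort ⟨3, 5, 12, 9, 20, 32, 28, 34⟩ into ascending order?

Swaps: 2

The minimum number of adjacent swaps to sort an array equals its inversion count, since every such swap removes exactly one inversion.
Count inversions — for each element, later elements that are smaller:
3: none → 0
5: none → 0
12: 9 → 1
9: none → 0
20: none → 0
32: 28 → 1
28: none → 0
34: none → 0
Total inversions: 0 + 0 + 1 + 0 + 0 + 1 + 0 + 0 = 2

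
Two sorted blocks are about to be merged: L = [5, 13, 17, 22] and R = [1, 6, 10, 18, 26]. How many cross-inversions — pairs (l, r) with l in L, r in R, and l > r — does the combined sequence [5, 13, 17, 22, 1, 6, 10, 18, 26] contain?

For each element r of the right run, count left-run elements greater than r:
r = 1: 5, 13, 17, 22 → 4
r = 6: 13, 17, 22 → 3
r = 10: 13, 17, 22 → 3
r = 18: 22 → 1
r = 26: none → 0
Cross-inversions: 4 + 3 + 3 + 1 + 0 = 11

11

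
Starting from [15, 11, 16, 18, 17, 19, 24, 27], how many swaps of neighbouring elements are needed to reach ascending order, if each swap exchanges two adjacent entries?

Adjacent swaps: 2

The minimum number of adjacent swaps to sort an array equals its inversion count, since every such swap removes exactly one inversion.
Count inversions — for each element, later elements that are smaller:
15: 11 → 1
11: none → 0
16: none → 0
18: 17 → 1
17: none → 0
19: none → 0
24: none → 0
27: none → 0
Total inversions: 1 + 0 + 0 + 1 + 0 + 0 + 0 + 0 = 2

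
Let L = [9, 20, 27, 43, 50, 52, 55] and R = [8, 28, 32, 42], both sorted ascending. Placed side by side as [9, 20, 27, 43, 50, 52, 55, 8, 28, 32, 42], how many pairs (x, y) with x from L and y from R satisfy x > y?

19 split inversions

For each element r of the right run, count left-run elements greater than r:
r = 8: 9, 20, 27, 43, 50, 52, 55 → 7
r = 28: 43, 50, 52, 55 → 4
r = 32: 43, 50, 52, 55 → 4
r = 42: 43, 50, 52, 55 → 4
Cross-inversions: 7 + 4 + 4 + 4 = 19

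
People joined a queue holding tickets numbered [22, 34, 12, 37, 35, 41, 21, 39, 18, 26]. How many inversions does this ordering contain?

Element-by-element contributions:
22: 3
34: 4
12: 0
37: 4
35: 3
41: 4
21: 1
39: 2
18: 0
26: 0
Sum: 3 + 4 + 0 + 4 + 3 + 4 + 1 + 2 + 0 + 0 = 21

21 inversions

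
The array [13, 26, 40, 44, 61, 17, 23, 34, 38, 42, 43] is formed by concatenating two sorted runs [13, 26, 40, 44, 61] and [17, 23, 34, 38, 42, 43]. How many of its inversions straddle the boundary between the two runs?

Count, for every r in R, how many entries of L exceed r:
r = 17: 26, 40, 44, 61 → 4
r = 23: 26, 40, 44, 61 → 4
r = 34: 40, 44, 61 → 3
r = 38: 40, 44, 61 → 3
r = 42: 44, 61 → 2
r = 43: 44, 61 → 2
Cross-inversions: 4 + 4 + 3 + 3 + 2 + 2 = 18

18 split inversions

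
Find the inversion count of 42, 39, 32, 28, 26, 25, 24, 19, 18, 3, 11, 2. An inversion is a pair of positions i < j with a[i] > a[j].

For each element, count later entries that are smaller:
42 → 39, 32, 28, 26, 25, 24, 19, 18, 3, 11, 2 → 11
39 → 32, 28, 26, 25, 24, 19, 18, 3, 11, 2 → 10
32 → 28, 26, 25, 24, 19, 18, 3, 11, 2 → 9
28 → 26, 25, 24, 19, 18, 3, 11, 2 → 8
26 → 25, 24, 19, 18, 3, 11, 2 → 7
25 → 24, 19, 18, 3, 11, 2 → 6
24 → 19, 18, 3, 11, 2 → 5
19 → 18, 3, 11, 2 → 4
18 → 3, 11, 2 → 3
3 → 2 → 1
11 → 2 → 1
2 → none → 0
Sum: 11 + 10 + 9 + 8 + 7 + 6 + 5 + 4 + 3 + 1 + 1 + 0 = 65

65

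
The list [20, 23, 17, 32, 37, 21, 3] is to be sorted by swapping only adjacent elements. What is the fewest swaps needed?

11 adjacent swaps

Minimum adjacent swaps = number of inversions (each swap of adjacent out-of-order elements removes one inversion and no swap can remove more).
Count inversions — for each element, later elements that are smaller:
20: 17, 3 → 2
23: 17, 21, 3 → 3
17: 3 → 1
32: 21, 3 → 2
37: 21, 3 → 2
21: 3 → 1
3: none → 0
Total inversions: 2 + 3 + 1 + 2 + 2 + 1 + 0 = 11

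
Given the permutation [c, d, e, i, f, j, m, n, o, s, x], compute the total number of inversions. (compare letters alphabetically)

1 inversion

For each element, count later entries that are smaller:
c → none → 0
d → none → 0
e → none → 0
i → f → 1
f → none → 0
j → none → 0
m → none → 0
n → none → 0
o → none → 0
s → none → 0
x → none → 0
Sum: 0 + 0 + 0 + 1 + 0 + 0 + 0 + 0 + 0 + 0 + 0 = 1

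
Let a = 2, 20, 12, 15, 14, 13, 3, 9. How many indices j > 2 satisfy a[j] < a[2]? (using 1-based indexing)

6

The element at index 2 is 20.
Elements after it: 12, 15, 14, 13, 3, 9
Those smaller than 20: 12, 15, 14, 13, 3, 9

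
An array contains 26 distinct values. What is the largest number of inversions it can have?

A reversed (strictly descending) arrangement makes every pair an inversion, giving C(26, 2) inversions.
C(26, 2) = 26·25/2 = 325

325 inversions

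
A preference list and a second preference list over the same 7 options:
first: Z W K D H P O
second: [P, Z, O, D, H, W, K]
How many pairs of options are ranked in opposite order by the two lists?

13 pairs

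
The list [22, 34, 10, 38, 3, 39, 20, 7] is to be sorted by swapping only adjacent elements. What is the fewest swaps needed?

16

The minimum number of adjacent swaps to sort an array equals its inversion count, since every such swap removes exactly one inversion.
Count inversions — for each element, later elements that are smaller:
22: 10, 3, 20, 7 → 4
34: 10, 3, 20, 7 → 4
10: 3, 7 → 2
38: 3, 20, 7 → 3
3: none → 0
39: 20, 7 → 2
20: 7 → 1
7: none → 0
Total inversions: 4 + 4 + 2 + 3 + 0 + 2 + 1 + 0 = 16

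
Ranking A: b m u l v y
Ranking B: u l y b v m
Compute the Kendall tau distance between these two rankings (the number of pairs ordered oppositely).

8

Assign each item its position (1..6) in the first ordering, then rewrite the second ordering as that position sequence:
positions: b→1, m→2, u→3, l→4, v→5, y→6
second ordering as positions: [3, 4, 6, 1, 5, 2]
Discordant pairs = inversions in this position sequence.
3: 1, 2 → 2
4: 1, 2 → 2
6: 1, 5, 2 → 3
1: 0
5: 2 → 1
2: 0
Total: 2 + 2 + 3 + 0 + 1 + 0 = 8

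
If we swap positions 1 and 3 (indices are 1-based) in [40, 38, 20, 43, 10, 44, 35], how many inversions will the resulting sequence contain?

There are 8 inversions.

Positions 1 and 3 hold 40 and 20; after swapping, the array is [20, 38, 40, 43, 10, 44, 35].
Sweep left to right; for each value list the smaller values that follow it:
20: 1
38: 2
40: 2
43: 2
10: 0
44: 1
35: 0
Sum: 1 + 2 + 2 + 2 + 0 + 1 + 0 = 8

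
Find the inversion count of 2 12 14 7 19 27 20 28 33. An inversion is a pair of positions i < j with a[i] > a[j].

Sweep left to right; for each value list the smaller values that follow it:
2: 0
12: 1
14: 1
7: 0
19: 0
27: 1
20: 0
28: 0
33: 0
Sum: 0 + 1 + 1 + 0 + 0 + 1 + 0 + 0 + 0 = 3

3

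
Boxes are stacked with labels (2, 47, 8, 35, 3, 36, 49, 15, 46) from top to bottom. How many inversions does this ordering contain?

12

Count, for each position, how many later elements it exceeds:
2: 0
47: 6
8: 1
35: 2
3: 0
36: 1
49: 2
15: 0
46: 0
Sum: 0 + 6 + 1 + 2 + 0 + 1 + 2 + 0 + 0 = 12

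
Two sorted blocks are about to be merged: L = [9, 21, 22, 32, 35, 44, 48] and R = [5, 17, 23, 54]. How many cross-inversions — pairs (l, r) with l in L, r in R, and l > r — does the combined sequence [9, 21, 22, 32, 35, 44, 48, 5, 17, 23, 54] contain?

17

Take each right-half value and tally the left-half values above it:
r = 5: 9, 21, 22, 32, 35, 44, 48 → 7
r = 17: 21, 22, 32, 35, 44, 48 → 6
r = 23: 32, 35, 44, 48 → 4
r = 54: none → 0
Cross-inversions: 7 + 6 + 4 + 0 = 17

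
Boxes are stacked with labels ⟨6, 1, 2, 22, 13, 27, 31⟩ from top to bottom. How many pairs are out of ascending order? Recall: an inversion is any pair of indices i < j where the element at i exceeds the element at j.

There are 3 inversions.

Sweep left to right; for each value list the smaller values that follow it:
6: 2
1: 0
2: 0
22: 1
13: 0
27: 0
31: 0
Sum: 2 + 0 + 0 + 1 + 0 + 0 + 0 = 3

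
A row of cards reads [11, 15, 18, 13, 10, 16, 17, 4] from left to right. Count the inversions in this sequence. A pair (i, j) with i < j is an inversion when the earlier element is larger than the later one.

Count, for each position, how many later elements it exceeds:
11: 2
15: 3
18: 5
13: 2
10: 1
16: 1
17: 1
4: 0
Sum: 2 + 3 + 5 + 2 + 1 + 1 + 1 + 0 = 15

15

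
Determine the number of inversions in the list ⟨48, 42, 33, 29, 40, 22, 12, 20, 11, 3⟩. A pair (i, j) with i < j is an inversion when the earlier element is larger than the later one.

For each element, count later entries that are smaller:
48 → 42, 33, 29, 40, 22, 12, 20, 11, 3 → 9
42 → 33, 29, 40, 22, 12, 20, 11, 3 → 8
33 → 29, 22, 12, 20, 11, 3 → 6
29 → 22, 12, 20, 11, 3 → 5
40 → 22, 12, 20, 11, 3 → 5
22 → 12, 20, 11, 3 → 4
12 → 11, 3 → 2
20 → 11, 3 → 2
11 → 3 → 1
3 → none → 0
Sum: 9 + 8 + 6 + 5 + 5 + 4 + 2 + 2 + 1 + 0 = 42

42 out-of-order pairs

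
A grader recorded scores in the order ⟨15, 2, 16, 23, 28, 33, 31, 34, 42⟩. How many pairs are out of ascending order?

2 inversions

Sweep left to right; for each value list the smaller values that follow it:
15 → 2 → 1
2 → none → 0
16 → none → 0
23 → none → 0
28 → none → 0
33 → 31 → 1
31 → none → 0
34 → none → 0
42 → none → 0
Sum: 1 + 0 + 0 + 0 + 0 + 1 + 0 + 0 + 0 = 2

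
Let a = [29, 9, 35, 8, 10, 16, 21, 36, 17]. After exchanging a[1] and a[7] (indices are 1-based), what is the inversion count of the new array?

13

Positions 1 and 7 hold 29 and 21; after swapping, the array is [21, 9, 35, 8, 10, 16, 29, 36, 17].
Sweep left to right; for each value list the smaller values that follow it:
21: 5
9: 1
35: 5
8: 0
10: 0
16: 0
29: 1
36: 1
17: 0
Sum: 5 + 1 + 5 + 0 + 0 + 0 + 1 + 1 + 0 = 13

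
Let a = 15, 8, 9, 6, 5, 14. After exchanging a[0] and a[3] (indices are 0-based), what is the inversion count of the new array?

Positions 0 and 3 hold 15 and 6; after swapping, the array is [6, 8, 9, 15, 5, 14].
For each element, count later entries that are smaller:
6 → 5 → 1
8 → 5 → 1
9 → 5 → 1
15 → 5, 14 → 2
5 → none → 0
14 → none → 0
Sum: 1 + 1 + 1 + 2 + 0 + 0 = 5

5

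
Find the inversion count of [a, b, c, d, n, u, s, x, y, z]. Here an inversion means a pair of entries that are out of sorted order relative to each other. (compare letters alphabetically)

1 inversion

Count, for each position, how many later elements it exceeds:
a → none → 0
b → none → 0
c → none → 0
d → none → 0
n → none → 0
u → s → 1
s → none → 0
x → none → 0
y → none → 0
z → none → 0
Sum: 0 + 0 + 0 + 0 + 0 + 1 + 0 + 0 + 0 + 0 = 1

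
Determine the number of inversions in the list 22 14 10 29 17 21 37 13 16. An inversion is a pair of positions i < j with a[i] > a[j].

For each element, count later entries that are smaller:
22: 6
14: 2
10: 0
29: 4
17: 2
21: 2
37: 2
13: 0
16: 0
Sum: 6 + 2 + 0 + 4 + 2 + 2 + 2 + 0 + 0 = 18

18 inversions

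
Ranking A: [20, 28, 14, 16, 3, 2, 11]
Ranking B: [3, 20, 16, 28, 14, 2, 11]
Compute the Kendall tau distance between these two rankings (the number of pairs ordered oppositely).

Assign each item its position (1..7) in the first ordering, then rewrite the second ordering as that position sequence:
positions: 20→1, 28→2, 14→3, 16→4, 3→5, 2→6, 11→7
second ordering as positions: [5, 1, 4, 2, 3, 6, 7]
Discordant pairs = inversions in this position sequence.
5: 1, 4, 2, 3 → 4
1: 0
4: 2, 3 → 2
2: 0
3: 0
6: 0
7: 0
Total: 4 + 0 + 2 + 0 + 0 + 0 + 0 = 6

6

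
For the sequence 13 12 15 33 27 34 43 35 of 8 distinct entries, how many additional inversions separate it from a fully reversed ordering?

25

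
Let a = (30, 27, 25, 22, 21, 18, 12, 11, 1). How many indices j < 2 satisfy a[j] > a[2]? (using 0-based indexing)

2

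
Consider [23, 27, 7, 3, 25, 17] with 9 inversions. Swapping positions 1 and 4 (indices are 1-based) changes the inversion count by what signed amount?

Positions 1 and 4 hold 23 and 3; after swapping, the array is [3, 27, 7, 23, 25, 17].
Element-by-element contributions:
3 → none → 0
27 → 7, 23, 25, 17 → 4
7 → none → 0
23 → 17 → 1
25 → 17 → 1
17 → none → 0
Sum: 0 + 4 + 0 + 1 + 1 + 0 = 6
Change: 6 − 9 = -3

-3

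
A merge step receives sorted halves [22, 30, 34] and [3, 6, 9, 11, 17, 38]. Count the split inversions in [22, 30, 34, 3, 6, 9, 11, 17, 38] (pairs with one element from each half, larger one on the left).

Split inversions: 15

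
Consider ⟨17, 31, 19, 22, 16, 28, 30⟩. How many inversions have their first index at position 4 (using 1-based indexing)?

The element at index 4 is 22.
Elements after it: 16, 28, 30
Those smaller than 22: 16

1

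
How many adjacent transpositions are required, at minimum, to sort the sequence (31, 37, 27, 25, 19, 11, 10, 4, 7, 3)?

The minimum number of adjacent swaps to sort an array equals its inversion count, since every such swap removes exactly one inversion.
Count inversions — for each element, later elements that are smaller:
31: 27, 25, 19, 11, 10, 4, 7, 3 → 8
37: 27, 25, 19, 11, 10, 4, 7, 3 → 8
27: 25, 19, 11, 10, 4, 7, 3 → 7
25: 19, 11, 10, 4, 7, 3 → 6
19: 11, 10, 4, 7, 3 → 5
11: 10, 4, 7, 3 → 4
10: 4, 7, 3 → 3
4: 3 → 1
7: 3 → 1
3: none → 0
Total inversions: 8 + 8 + 7 + 6 + 5 + 4 + 3 + 1 + 1 + 0 = 43

43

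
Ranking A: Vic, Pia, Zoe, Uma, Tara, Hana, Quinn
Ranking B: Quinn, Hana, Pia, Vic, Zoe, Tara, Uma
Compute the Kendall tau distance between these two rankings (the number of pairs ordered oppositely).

Assign each item its position (1..7) in the first ordering, then rewrite the second ordering as that position sequence:
positions: Vic→1, Pia→2, Zoe→3, Uma→4, Tara→5, Hana→6, Quinn→7
second ordering as positions: [7, 6, 2, 1, 3, 5, 4]
Discordant pairs = inversions in this position sequence.
7: 6, 2, 1, 3, 5, 4 → 6
6: 2, 1, 3, 5, 4 → 5
2: 1 → 1
1: 0
3: 0
5: 4 → 1
4: 0
Total: 6 + 5 + 1 + 0 + 0 + 1 + 0 = 13

13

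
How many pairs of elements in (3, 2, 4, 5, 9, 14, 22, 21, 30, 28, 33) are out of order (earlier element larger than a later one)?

3 out-of-order pairs

For each element, count later entries that are smaller:
3 → 2 → 1
2 → none → 0
4 → none → 0
5 → none → 0
9 → none → 0
14 → none → 0
22 → 21 → 1
21 → none → 0
30 → 28 → 1
28 → none → 0
33 → none → 0
Sum: 1 + 0 + 0 + 0 + 0 + 0 + 1 + 0 + 1 + 0 + 0 = 3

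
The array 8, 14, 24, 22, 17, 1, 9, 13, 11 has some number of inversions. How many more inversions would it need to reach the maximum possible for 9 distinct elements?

Maximum inversions for 9 distinct elements is C(9, 2) = 9·8/2 = 36.
Current inversions — for each element, count later smaller elements:
8: 1
14: 4
24: 6
22: 5
17: 4
1: 0
9: 0
13: 1
11: 0
Current total: 1 + 4 + 6 + 5 + 4 + 0 + 0 + 1 + 0 = 21
Shortfall: 36 − 21 = 15

15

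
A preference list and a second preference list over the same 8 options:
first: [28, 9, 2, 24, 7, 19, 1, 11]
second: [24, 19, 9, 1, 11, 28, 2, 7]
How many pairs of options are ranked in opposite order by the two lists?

14

Assign each item its position (1..8) in the first ordering, then rewrite the second ordering as that position sequence:
positions: 28→1, 9→2, 2→3, 24→4, 7→5, 19→6, 1→7, 11→8
second ordering as positions: [4, 6, 2, 7, 8, 1, 3, 5]
Discordant pairs = inversions in this position sequence.
4: 2, 1, 3 → 3
6: 2, 1, 3, 5 → 4
2: 1 → 1
7: 1, 3, 5 → 3
8: 1, 3, 5 → 3
1: 0
3: 0
5: 0
Total: 3 + 4 + 1 + 3 + 3 + 0 + 0 + 0 = 14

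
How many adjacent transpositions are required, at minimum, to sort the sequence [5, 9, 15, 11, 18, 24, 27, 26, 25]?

4 adjacent swaps

Each adjacent swap fixes exactly one inversion, so the minimum swap count equals the number of inversions.
Count inversions — for each element, later elements that are smaller:
5: none → 0
9: none → 0
15: 11 → 1
11: none → 0
18: none → 0
24: none → 0
27: 26, 25 → 2
26: 25 → 1
25: none → 0
Total inversions: 0 + 0 + 1 + 0 + 0 + 0 + 2 + 1 + 0 = 4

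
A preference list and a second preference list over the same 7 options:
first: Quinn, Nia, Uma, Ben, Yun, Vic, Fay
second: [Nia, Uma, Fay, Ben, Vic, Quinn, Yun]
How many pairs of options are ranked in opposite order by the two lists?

9

Assign each item its position (1..7) in the first ordering, then rewrite the second ordering as that position sequence:
positions: Quinn→1, Nia→2, Uma→3, Ben→4, Yun→5, Vic→6, Fay→7
second ordering as positions: [2, 3, 7, 4, 6, 1, 5]
Discordant pairs = inversions in this position sequence.
2: 1 → 1
3: 1 → 1
7: 4, 6, 1, 5 → 4
4: 1 → 1
6: 1, 5 → 2
1: 0
5: 0
Total: 1 + 1 + 4 + 1 + 2 + 0 + 0 = 9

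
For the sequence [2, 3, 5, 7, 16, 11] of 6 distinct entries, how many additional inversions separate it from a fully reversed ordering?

14 inversions short

Maximum inversions for 6 distinct elements is C(6, 2) = 6·5/2 = 15.
Current inversions — for each element, count later smaller elements:
2: 0
3: 0
5: 0
7: 0
16: 1
11: 0
Current total: 0 + 0 + 0 + 0 + 1 + 0 = 1
Shortfall: 15 − 1 = 14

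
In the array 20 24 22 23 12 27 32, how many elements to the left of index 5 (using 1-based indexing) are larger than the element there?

The element at index 5 is 12.
Elements before it: 20, 24, 22, 23
Those larger than 12: 20, 24, 22, 23

4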